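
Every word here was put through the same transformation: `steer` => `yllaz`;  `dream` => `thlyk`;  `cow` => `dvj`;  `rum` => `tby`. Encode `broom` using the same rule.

The output letters match the input read backwards, each shifted +7: steer reversed is reets. Two steps: reverse the string, then apply a Caesar shift of +7.
On broom: reverse → moorb; then shift: m+7=t, o+7=v, o+7=v, r+7=y, b+7=i.

tvvyi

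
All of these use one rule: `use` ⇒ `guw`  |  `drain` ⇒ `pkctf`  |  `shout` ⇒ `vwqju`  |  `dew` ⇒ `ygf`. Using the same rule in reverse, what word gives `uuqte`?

cross

The output letters match the input read backwards, each shifted +2: use reversed is esu. The word is reversed, then every letter is shifted forward by 2.
Undoing it on uuqte: shift back: u−2=s, u−2=s, q−2=o, t−2=r, e−2=c → ssorc; then reverse → cross.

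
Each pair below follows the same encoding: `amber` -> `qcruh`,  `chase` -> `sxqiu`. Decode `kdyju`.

unite

Compare letters: a→q is +16, m→c is +16, b→r is +16 — a constant shift. This is a Caesar cipher with shift 16.
Undoing it on kdyju: k−16=u, d−16=n, y−16=i, j−16=t, u−16=e.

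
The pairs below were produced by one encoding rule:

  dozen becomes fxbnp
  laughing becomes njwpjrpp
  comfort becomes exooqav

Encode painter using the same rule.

Shifts by position in dozen: pos 0: d→f (+2), pos 1: o→x (+9), pos 2: z→b (+2), pos 3: e→n (+9) — repeating every 2. The shifts repeat in a cycle of length 2: positions 0,1,… shift by +2, +9, then the pattern repeats.
On painter: p+2=r, a+9=j, i+2=k, n+9=w, t+2=v, e+9=n, r+2=t.

rjkwvnt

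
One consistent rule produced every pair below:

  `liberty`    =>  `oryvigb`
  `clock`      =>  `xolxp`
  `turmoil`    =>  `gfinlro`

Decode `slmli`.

honor

Each pair mirrors across the alphabet (l↔o, i↔r, b↔y): positions sum to 25. Letters are reflected about the middle of the alphabet (position → 25−position): Atbash.
Undoing it on slmli: s↔h, l↔o, m↔n, l↔o, i↔r.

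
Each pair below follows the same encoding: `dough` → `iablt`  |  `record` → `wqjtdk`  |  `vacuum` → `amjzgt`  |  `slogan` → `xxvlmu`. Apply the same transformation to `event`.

jhlsf

Shifts by position in dough: pos 0: d→i (+5), pos 1: o→a (+12), pos 2: u→b (+7), pos 3: g→l (+5), pos 4: h→t (+12) — repeating every 3. The shifts repeat in a cycle of length 3: positions 0,1,… shift by +5, +12, +7, then the pattern repeats.
On event: e+5=j, v+12=h, e+7=l, n+5=s, t+12=f.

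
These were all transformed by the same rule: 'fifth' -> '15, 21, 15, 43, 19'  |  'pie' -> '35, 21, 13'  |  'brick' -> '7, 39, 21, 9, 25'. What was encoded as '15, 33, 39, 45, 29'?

f(#6)→15 and i(#9)→21: differences scale by 2, so n = 2·pos + 3. With a=1..z=26, the number is 2·pos + 3.
Reversing it on 15, 33, 39, 45, 29: 15→(15−3)÷2=6=f, 33→(33−3)÷2=15=o, 39→(39−3)÷2=18=r, 45→(45−3)÷2=21=u, 29→(29−3)÷2=13=m.

forum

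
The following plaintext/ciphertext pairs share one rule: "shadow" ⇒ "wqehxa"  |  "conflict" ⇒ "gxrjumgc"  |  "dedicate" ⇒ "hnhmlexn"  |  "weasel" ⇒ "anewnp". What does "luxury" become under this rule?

Shifts by position in shadow: pos 0: s→w (+4), pos 1: h→q (+9), pos 2: a→e (+4), pos 3: d→h (+4), pos 4: o→x (+9), pos 5: w→a (+4) — repeating every 3. A repeating key of period 3 is used — shifts +4, +9, +4 over and over.
For luxury: l+4=p, u+9=d, x+4=b, u+4=y, r+9=a, y+4=c.

pdbyac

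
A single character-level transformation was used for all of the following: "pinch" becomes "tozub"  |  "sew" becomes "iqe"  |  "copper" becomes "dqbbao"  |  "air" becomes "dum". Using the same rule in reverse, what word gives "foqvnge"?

The output letters match the input read backwards, each shifted +12: pinch reversed is hcnip. Read the word backwards and shift each letter +12.
Undoing it on foqvnge: shift back: f−12=t, o−12=c, q−12=e, v−12=j, n−12=b, g−12=u, e−12=s → tcejbus; then reverse → subject.

subject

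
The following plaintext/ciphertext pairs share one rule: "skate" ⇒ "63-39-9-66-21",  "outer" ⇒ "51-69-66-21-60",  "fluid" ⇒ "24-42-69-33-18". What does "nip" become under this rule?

48-33-54

s(#19)→63 and k(#11)→39: differences scale by 3, so n = 3·pos + 6. With a=1..z=26, the number is 3·pos + 6.
Applying it to nip: n=14→48, i=9→33, p=16→54.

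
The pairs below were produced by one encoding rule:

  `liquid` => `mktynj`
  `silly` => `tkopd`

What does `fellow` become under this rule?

In liquid: l→m is +1, i→k is +2, q→t is +3, u→y is +4 — the shift increases by 1 each position. The shift increases by 1 at each position, starting from +1: 1, 2, 3, ….
For fellow: f+1=g, e+2=g, l+3=o, l+4=p, o+5=t, w+6=c.

ggoptc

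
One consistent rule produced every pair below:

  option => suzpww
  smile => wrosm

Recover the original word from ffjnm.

badge

In option: o→s is +4, p→u is +5, t→z is +6, i→p is +7 — the shift increases by 1 each position. Each letter shifts forward by (position + 4), i.e. 4, 5, 6, … — the shift grows by one for each successive letter.
Decoding ffjnm: f−4=b, f−5=a, j−6=d, n−7=g, m−8=e.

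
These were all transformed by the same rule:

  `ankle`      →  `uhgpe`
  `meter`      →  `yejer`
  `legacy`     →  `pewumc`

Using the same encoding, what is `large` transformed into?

Each letter's alphabet position (a=0..z=25) is mapped through 9·x+20 mod 26 — an affine cipher.
On large: l(11)→9·11+20≡15=p; a(0)→9·0+20≡20=u; r(17)→9·17+20≡17=r; g(6)→9·6+20≡22=w; e(4)→9·4+20≡4=e (all mod 26).

purwe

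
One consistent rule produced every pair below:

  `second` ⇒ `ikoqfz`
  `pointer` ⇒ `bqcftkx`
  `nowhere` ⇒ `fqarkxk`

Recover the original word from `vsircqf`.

s(18)→i(8) and e(4)→k(10) fit y≡11x+18 (mod 26); the inverse of 11 mod 26 is 19. Treating letters as 0–25, the rule is x ↦ 11x + 18 (mod 26).
Decoding vsircqf: v(21)→19·(21−18)≡5=f; s(18)→19·(18−18)≡0=a; i(8)→19·(8−18)≡18=s; r(17)→19·(17−18)≡7=h; c(2)→19·(2−18)≡8=i; q(16)→19·(16−18)≡14=o; f(5)→19·(5−18)≡13=n (all mod 26).

fashion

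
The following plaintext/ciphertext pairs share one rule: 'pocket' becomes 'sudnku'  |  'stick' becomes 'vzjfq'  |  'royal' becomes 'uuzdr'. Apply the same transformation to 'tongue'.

Shifts by position in pocket: pos 0: p→s (+3), pos 1: o→u (+6), pos 2: c→d (+1), pos 3: k→n (+3), pos 4: e→k (+6), pos 5: t→u (+1) — repeating every 3. The shifts repeat in a cycle of length 3: positions 0,1,… shift by +3, +6, +1, then the pattern repeats.
On tongue: t+3=w, o+6=u, n+1=o, g+3=j, u+6=a, e+1=f.

wuojaf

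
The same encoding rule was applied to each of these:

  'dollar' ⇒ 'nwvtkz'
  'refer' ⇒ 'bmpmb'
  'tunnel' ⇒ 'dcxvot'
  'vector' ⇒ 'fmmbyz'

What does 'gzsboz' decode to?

A repeating key of period 2 is used — shifts +10, +8 over and over.
Undoing it on gzsboz: g−10=w, z−8=r, s−10=i, b−8=t, o−10=e, z−8=r.

writer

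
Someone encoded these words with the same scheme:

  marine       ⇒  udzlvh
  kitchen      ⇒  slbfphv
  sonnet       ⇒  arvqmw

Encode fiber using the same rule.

nljhz

The shifts repeat in a cycle of length 2: positions 0,1,… shift by +8, +3, then the pattern repeats.
For fiber: f+8=n, i+3=l, b+8=j, e+3=h, r+8=z.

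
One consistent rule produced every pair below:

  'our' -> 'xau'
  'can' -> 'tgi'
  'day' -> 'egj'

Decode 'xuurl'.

The word is reversed, then every letter is shifted forward by 6.
Reversing it on xuurl: shift back: x−6=r, u−6=o, u−6=o, r−6=l, l−6=f → roolf; then reverse → floor.

floor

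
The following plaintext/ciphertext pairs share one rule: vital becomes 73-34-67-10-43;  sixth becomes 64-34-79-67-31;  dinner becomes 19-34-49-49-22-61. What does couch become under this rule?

16-52-70-16-31

Each letter becomes 3×(its alphabet position, a=1..z=26) + 7.
For couch: c=3→16, o=15→52, u=21→70, c=3→16, h=8→31.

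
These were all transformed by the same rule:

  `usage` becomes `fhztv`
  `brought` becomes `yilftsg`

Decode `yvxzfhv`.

because

Each pair mirrors across the alphabet (u↔f, s↔h, a↔z): positions sum to 25. Each letter is replaced by its mirror in the alphabet: a↔z, b↔y, c↔x, and so on (the Atbash cipher).
Undoing it on yvxzfhv: y↔b, v↔e, x↔c, z↔a, f↔u, h↔s, v↔e.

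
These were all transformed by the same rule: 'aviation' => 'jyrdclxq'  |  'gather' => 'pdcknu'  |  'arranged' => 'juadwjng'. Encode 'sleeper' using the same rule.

bonhyha

Shifts by position in aviation: pos 0: a→j (+9), pos 1: v→y (+3), pos 2: i→r (+9), pos 3: a→d (+3) — repeating every 2. The shifts repeat in a cycle of length 2: positions 0,1,… shift by +9, +3, then the pattern repeats.
Applying it to sleeper: s+9=b, l+3=o, e+9=n, e+3=h, p+9=y, e+3=h, r+9=a.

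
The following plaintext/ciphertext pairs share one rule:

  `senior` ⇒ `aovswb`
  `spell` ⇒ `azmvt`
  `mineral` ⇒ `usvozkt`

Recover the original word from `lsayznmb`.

A repeating key of period 2 is used — shifts +8, +10 over and over.
Undoing it on lsayznmb: l−8=d, s−10=i, a−8=s, y−10=o, z−8=r, n−10=d, m−8=e, b−10=r.

disorder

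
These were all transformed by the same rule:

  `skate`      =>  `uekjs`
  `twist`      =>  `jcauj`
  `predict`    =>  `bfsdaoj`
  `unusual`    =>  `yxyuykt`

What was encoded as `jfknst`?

travel

This is an affine cipher: with a=0,…,z=25, each position x becomes (15x+10) mod 26.
Undoing it on jfknst: j(9)→7·(9−10)≡19=t; f(5)→7·(5−10)≡17=r; k(10)→7·(10−10)≡0=a; n(13)→7·(13−10)≡21=v; s(18)→7·(18−10)≡4=e; t(19)→7·(19−10)≡11=l (all mod 26).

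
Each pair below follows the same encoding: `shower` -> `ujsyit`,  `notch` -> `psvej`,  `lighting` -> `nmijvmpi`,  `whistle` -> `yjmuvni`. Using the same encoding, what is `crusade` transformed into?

The shift depends on letter class: consonant s→u is +2, but vowel o→s is +4. Vowels shift forward by 4 and consonants shift forward by 2.
Applying it to crusade: c(cons)+2=e, r(cons)+2=t, u(vowel)+4=y, s(cons)+2=u, a(vowel)+4=e, d(cons)+2=f, e(vowel)+4=i.

etyuefi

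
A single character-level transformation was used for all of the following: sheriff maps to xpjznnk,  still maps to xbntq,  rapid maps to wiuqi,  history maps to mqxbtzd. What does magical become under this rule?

Shifts by position in sheriff: pos 0: s→x (+5), pos 1: h→p (+8), pos 2: e→j (+5), pos 3: r→z (+8) — repeating every 2. It's a Vigenère-style cipher with numeric key [5,8]: position i shifts by key[i mod 2].
Applying it to magical: m+5=r, a+8=i, g+5=l, i+8=q, c+5=h, a+8=i, l+5=q.

rilqhiq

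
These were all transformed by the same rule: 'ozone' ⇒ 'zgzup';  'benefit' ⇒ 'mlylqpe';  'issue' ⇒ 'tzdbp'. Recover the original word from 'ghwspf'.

Shifts by position in ozone: pos 0: o→z (+11), pos 1: z→g (+7), pos 2: o→z (+11), pos 3: n→u (+7) — repeating every 2. It's a Vigenère-style cipher with numeric key [11,7]: position i shifts by key[i mod 2].
Undoing it on ghwspf: g−11=v, h−7=a, w−11=l, s−7=l, p−11=e, f−7=y.

valley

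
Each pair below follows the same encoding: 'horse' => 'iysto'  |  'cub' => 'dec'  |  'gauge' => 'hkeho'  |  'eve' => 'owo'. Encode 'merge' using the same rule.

The shift depends on letter class: consonant h→i is +1, but vowel o→y is +10. Two shifts are in play — +10 for a/e/i/o/u, +1 for every other letter.
For merge: m(cons)+1=n, e(vowel)+10=o, r(cons)+1=s, g(cons)+1=h, e(vowel)+10=o.

nosho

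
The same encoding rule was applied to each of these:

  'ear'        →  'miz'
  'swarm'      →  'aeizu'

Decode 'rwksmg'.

Compare letters: e→m is +8, a→i is +8, r→z is +8 — a constant shift. Every letter moves 8 places later in the alphabet, wrapping around z→a.
Decoding rwksmg: r−8=j, w−8=o, k−8=c, s−8=k, m−8=e, g−8=y.

jockey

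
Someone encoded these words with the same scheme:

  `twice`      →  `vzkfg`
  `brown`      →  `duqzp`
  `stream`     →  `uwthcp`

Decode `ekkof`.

Shifts by position in twice: pos 0: t→v (+2), pos 1: w→z (+3), pos 2: i→k (+2), pos 3: c→f (+3) — repeating every 2. A repeating key of period 2 is used — shifts +2, +3 over and over.
Reversing it on ekkof: e−2=c, k−3=h, k−2=i, o−3=l, f−2=d.

child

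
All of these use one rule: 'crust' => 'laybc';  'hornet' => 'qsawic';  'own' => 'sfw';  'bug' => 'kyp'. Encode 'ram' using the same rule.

The shift depends on letter class: consonant c→l is +9, but vowel u→y is +4. Vowels shift forward by 4 and consonants shift forward by 9.
Applying it to ram: r(cons)+9=a, a(vowel)+4=e, m(cons)+9=v.

aev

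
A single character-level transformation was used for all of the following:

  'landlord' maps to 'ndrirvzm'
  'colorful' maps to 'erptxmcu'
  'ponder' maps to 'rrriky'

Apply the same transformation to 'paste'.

rdwyk

The shift increases by 1 at each position, starting from +2: 2, 3, 4, ….
For paste: p+2=r, a+3=d, s+4=w, t+5=y, e+6=k.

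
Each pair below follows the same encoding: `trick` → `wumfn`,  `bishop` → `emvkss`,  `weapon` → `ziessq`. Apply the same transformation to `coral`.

The shift depends on letter class: consonant t→w is +3, but vowel i→m is +4. Two shifts are in play — +4 for a/e/i/o/u, +3 for every other letter.
Applying it to coral: c(cons)+3=f, o(vowel)+4=s, r(cons)+3=u, a(vowel)+4=e, l(cons)+3=o.

fsueo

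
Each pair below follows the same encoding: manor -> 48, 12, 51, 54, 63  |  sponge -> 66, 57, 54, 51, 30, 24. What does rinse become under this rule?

63, 36, 51, 66, 24

With a=1..z=26, the number is 3·pos + 9.
For rinse: r=18→63, i=9→36, n=14→51, s=19→66, e=5→24.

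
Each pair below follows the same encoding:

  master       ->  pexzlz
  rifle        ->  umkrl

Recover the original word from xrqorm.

unlike

In master: m→p is +3, a→e is +4, s→x is +5, t→z is +6 — the shift increases by 1 each position. Each letter shifts forward by (position + 3), i.e. 3, 4, 5, … — the shift grows by one for each successive letter.
Decoding xrqorm: x−3=u, r−4=n, q−5=l, o−6=i, r−7=k, m−8=e.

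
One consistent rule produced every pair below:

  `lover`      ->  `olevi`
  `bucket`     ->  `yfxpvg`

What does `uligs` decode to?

forth

Each pair mirrors across the alphabet (l↔o, o↔l, v↔e): positions sum to 25. This is the alphabet-reversal cipher (Atbash): a becomes z, b becomes y, etc.
Reversing it on uligs: u↔f, l↔o, i↔r, g↔t, s↔h.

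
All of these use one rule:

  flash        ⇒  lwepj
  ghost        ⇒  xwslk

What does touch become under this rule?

lgysx

The output letters match the input read backwards, each shifted +4: flash reversed is hsalf. Two steps: reverse the string, then apply a Caesar shift of +4.
For touch: reverse → hcuot; then shift: h+4=l, c+4=g, u+4=y, o+4=s, t+4=x.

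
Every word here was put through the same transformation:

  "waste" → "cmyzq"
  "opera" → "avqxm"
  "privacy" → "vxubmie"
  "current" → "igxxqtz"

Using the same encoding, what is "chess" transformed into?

inqyy

The shift depends on letter class: consonant w→c is +6, but vowel a→m is +12. Two shifts are in play — +12 for a/e/i/o/u, +6 for every other letter.
On chess: c(cons)+6=i, h(cons)+6=n, e(vowel)+12=q, s(cons)+6=y, s(cons)+6=y.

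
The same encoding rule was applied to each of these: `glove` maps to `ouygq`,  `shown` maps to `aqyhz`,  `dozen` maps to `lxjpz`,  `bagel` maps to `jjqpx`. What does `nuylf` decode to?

float

In glove: g→o is +8, l→u is +9, o→y is +10, v→g is +11 — the shift increases by 1 each position. Each letter shifts forward by (position + 8), i.e. 8, 9, 10, … — the shift grows by one for each successive letter.
Decoding nuylf: n−8=f, u−9=l, y−10=o, l−11=a, f−12=t.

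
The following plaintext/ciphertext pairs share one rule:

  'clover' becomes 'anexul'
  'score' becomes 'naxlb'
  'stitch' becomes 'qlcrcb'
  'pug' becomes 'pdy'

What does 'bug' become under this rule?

pdk

The word is reversed, then every letter is shifted forward by 9.
On bug: reverse → gub; then shift: g+9=p, u+9=d, b+9=k.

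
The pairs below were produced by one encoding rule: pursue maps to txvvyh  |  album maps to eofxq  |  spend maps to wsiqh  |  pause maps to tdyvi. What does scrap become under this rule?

wfvdt

Shifts by position in pursue: pos 0: p→t (+4), pos 1: u→x (+3), pos 2: r→v (+4), pos 3: s→v (+3) — repeating every 2. It's a Vigenère-style cipher with numeric key [4,3]: position i shifts by key[i mod 2].
For scrap: s+4=w, c+3=f, r+4=v, a+3=d, p+4=t.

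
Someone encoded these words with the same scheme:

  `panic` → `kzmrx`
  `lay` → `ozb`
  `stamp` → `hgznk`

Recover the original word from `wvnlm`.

demon

Each pair mirrors across the alphabet (p↔k, a↔z, n↔m): positions sum to 25. Letters are reflected about the middle of the alphabet (position → 25−position): Atbash.
Undoing it on wvnlm: w↔d, v↔e, n↔m, l↔o, m↔n.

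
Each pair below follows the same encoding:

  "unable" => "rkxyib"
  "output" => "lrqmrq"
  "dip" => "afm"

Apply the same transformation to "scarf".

Compare letters: u→r is +23, n→k is +23, a→x is +23 — a constant shift. Every letter moves 23 places later in the alphabet, wrapping around z→a.
On scarf: s+23=p, c+23=z, a+23=x, r+23=o, f+23=c.

pzxoc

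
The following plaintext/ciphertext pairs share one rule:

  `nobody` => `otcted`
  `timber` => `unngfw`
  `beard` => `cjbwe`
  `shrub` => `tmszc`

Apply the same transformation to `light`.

mnhmu

Shifts by position in nobody: pos 0: n→o (+1), pos 1: o→t (+5), pos 2: b→c (+1), pos 3: o→t (+5) — repeating every 2. It's a Vigenère-style cipher with numeric key [1,5]: position i shifts by key[i mod 2].
For light: l+1=m, i+5=n, g+1=h, h+5=m, t+1=u.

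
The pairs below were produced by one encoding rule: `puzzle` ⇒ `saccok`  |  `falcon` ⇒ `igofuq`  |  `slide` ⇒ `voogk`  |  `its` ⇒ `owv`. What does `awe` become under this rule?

Vowels shift forward by 6 and consonants shift forward by 3.
For awe: a(vowel)+6=g, w(cons)+3=z, e(vowel)+6=k.

gzk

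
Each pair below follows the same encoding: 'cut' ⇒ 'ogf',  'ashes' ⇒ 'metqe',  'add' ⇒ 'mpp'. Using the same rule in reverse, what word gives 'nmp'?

Compare letters: c→o is +12, u→g is +12, t→f is +12 — a constant shift. Every letter moves 12 places later in the alphabet, wrapping around z→a.
Undoing it on nmp: n−12=b, m−12=a, p−12=d.

bad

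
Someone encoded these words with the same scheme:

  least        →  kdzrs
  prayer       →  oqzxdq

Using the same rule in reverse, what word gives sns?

tot

Compare letters: l→k is +25, e→d is +25, a→z is +25 — a constant shift. This is a Caesar cipher with shift 25.
Reversing it on sns: s−25=t, n−25=o, s−25=t.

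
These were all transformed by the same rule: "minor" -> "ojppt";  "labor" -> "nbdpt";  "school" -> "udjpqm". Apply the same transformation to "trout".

Shifts by position in minor: pos 0: m→o (+2), pos 1: i→j (+1), pos 2: n→p (+2), pos 3: o→p (+1) — repeating every 2. A repeating key of period 2 is used — shifts +2, +1 over and over.
For trout: t+2=v, r+1=s, o+2=q, u+1=v, t+2=v.

vsqvv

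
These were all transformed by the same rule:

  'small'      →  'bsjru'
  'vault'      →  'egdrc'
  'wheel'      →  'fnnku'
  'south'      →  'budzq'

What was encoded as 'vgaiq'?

march

Shifts by position in small: pos 0: s→b (+9), pos 1: m→s (+6), pos 2: a→j (+9), pos 3: l→r (+6) — repeating every 2. It's a Vigenère-style cipher with numeric key [9,6]: position i shifts by key[i mod 2].
Decoding vgaiq: v−9=m, g−6=a, a−9=r, i−6=c, q−9=h.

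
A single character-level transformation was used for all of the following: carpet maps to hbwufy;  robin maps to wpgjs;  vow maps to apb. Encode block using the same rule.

The shift depends on letter class: consonant c→h is +5, but vowel a→b is +1. Vowels shift forward by 1 and consonants shift forward by 5.
For block: b(cons)+5=g, l(cons)+5=q, o(vowel)+1=p, c(cons)+5=h, k(cons)+5=p.

gqphp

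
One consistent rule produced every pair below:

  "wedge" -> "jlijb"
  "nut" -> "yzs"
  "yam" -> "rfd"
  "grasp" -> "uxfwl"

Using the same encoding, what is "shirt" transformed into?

Read the word backwards and shift each letter +5.
On shirt: reverse → trihs; then shift: t+5=y, r+5=w, i+5=n, h+5=m, s+5=x.

ywnmx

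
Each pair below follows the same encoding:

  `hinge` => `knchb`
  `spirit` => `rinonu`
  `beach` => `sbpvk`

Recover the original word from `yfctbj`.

donkey

h(7)→k(10) and i(8)→n(13) fit y≡3x+15 (mod 26); the inverse of 3 mod 26 is 9. Each letter's alphabet position (a=0..z=25) is mapped through 3·x+15 mod 26 — an affine cipher.
Decoding yfctbj: y(24)→9·(24−15)≡3=d; f(5)→9·(5−15)≡14=o; c(2)→9·(2−15)≡13=n; t(19)→9·(19−15)≡10=k; b(1)→9·(1−15)≡4=e; j(9)→9·(9−15)≡24=y (all mod 26).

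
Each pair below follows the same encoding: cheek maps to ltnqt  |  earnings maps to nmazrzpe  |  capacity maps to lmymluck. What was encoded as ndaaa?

Shifts by position in cheek: pos 0: c→l (+9), pos 1: h→t (+12), pos 2: e→n (+9), pos 3: e→q (+12) — repeating every 2. It's a Vigenère-style cipher with numeric key [9,12]: position i shifts by key[i mod 2].
Decoding ndaaa: n−9=e, d−12=r, a−9=r, a−12=o, a−9=r.

error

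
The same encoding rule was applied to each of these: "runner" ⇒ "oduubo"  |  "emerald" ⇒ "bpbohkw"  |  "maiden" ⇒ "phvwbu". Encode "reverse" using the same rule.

obibotb

r(17)→o(14) and u(20)→d(3) fit y≡5x+7 (mod 26); the inverse of 5 mod 26 is 21. Each letter's alphabet position (a=0..z=25) is mapped through 5·x+7 mod 26 — an affine cipher.
On reverse: r(17)→5·17+7≡14=o; e(4)→5·4+7≡1=b; v(21)→5·21+7≡8=i; e(4)→5·4+7≡1=b; r(17)→5·17+7≡14=o; s(18)→5·18+7≡19=t; e(4)→5·4+7≡1=b (all mod 26).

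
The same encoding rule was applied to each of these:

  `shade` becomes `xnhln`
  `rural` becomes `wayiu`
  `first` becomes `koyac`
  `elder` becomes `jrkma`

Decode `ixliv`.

Letter i (0-indexed) is shifted by i+5, so successive shifts are 5, 6, 7, ….
Reversing it on ixliv: i−5=d, x−6=r, l−7=e, i−8=a, v−9=m.

dream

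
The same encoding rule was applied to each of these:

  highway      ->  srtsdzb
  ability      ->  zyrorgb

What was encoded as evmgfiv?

Each pair mirrors across the alphabet (h↔s, i↔r, g↔t): positions sum to 25. Letters are reflected about the middle of the alphabet (position → 25−position): Atbash.
Decoding evmgfiv: e↔v, v↔e, m↔n, g↔t, f↔u, i↔r, v↔e.

venture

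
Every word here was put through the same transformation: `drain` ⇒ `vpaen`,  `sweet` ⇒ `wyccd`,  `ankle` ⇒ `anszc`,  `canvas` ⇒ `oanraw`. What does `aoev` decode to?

acid

Each letter's alphabet position (a=0..z=25) is mapped through 7·x+0 mod 26 — an affine cipher.
Undoing it on aoev: a(0)→15·(0−0)≡0=a; o(14)→15·(14−0)≡2=c; e(4)→15·(4−0)≡8=i; v(21)→15·(21−0)≡3=d (all mod 26).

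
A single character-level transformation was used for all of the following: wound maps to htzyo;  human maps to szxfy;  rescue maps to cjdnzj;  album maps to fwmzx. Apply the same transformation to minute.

The shift depends on letter class: consonant w→h is +11, but vowel o→t is +5. Vowels shift forward by 5 and consonants shift forward by 11.
On minute: m(cons)+11=x, i(vowel)+5=n, n(cons)+11=y, u(vowel)+5=z, t(cons)+11=e, e(vowel)+5=j.

xnyzej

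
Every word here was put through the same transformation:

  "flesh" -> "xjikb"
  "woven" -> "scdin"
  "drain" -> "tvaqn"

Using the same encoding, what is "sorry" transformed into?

kcvvw

Each letter's alphabet position (a=0..z=25) is mapped through 15·x+0 mod 26 — an affine cipher.
On sorry: s(18)→15·18+0≡10=k; o(14)→15·14+0≡2=c; r(17)→15·17+0≡21=v; r(17)→15·17+0≡21=v; y(24)→15·24+0≡22=w (all mod 26).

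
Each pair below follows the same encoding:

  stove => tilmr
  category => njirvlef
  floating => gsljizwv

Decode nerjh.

cream

s(18)→t(19) and t(19)→i(8) fit y≡15x+9 (mod 26); the inverse of 15 mod 26 is 7. Each letter's alphabet position (a=0..z=25) is mapped through 15·x+9 mod 26 — an affine cipher.
Undoing it on nerjh: n(13)→7·(13−9)≡2=c; e(4)→7·(4−9)≡17=r; r(17)→7·(17−9)≡4=e; j(9)→7·(9−9)≡0=a; h(7)→7·(7−9)≡12=m (all mod 26).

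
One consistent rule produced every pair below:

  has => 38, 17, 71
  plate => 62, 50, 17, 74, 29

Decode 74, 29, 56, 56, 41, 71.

tennis

h(#8)→38 and a(#1)→17: differences scale by 3, so n = 3·pos + 14. Each letter becomes 3×(its alphabet position, a=1..z=26) + 14.
Decoding 74, 29, 56, 56, 41, 71: 74→(74−14)÷3=20=t, 29→(29−14)÷3=5=e, 56→(56−14)÷3=14=n, 56→(56−14)÷3=14=n, 41→(41−14)÷3=9=i, 71→(71−14)÷3=19=s.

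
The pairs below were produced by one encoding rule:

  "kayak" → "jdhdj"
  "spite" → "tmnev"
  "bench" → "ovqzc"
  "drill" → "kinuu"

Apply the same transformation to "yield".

This is an affine cipher: with a=0,…,z=25, each position x becomes (11x+3) mod 26.
Applying it to yield: y(24)→11·24+3≡7=h; i(8)→11·8+3≡13=n; e(4)→11·4+3≡21=v; l(11)→11·11+3≡20=u; d(3)→11·3+3≡10=k (all mod 26).

hnvuk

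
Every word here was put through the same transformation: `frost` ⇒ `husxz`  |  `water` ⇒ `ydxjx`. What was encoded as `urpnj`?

In frost: f→h is +2, r→u is +3, o→s is +4, s→x is +5 — the shift increases by 1 each position. Letter i (0-indexed) is shifted by i+2, so successive shifts are 2, 3, 4, ….
Undoing it on urpnj: u−2=s, r−3=o, p−4=l, n−5=i, j−6=d.

solid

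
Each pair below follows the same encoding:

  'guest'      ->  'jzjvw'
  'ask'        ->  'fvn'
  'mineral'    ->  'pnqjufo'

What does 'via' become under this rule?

ynf

The shift depends on letter class: consonant g→j is +3, but vowel u→z is +5. The rule splits by letter class: vowels +5, consonants +3.
For via: v(cons)+3=y, i(vowel)+5=n, a(vowel)+5=f.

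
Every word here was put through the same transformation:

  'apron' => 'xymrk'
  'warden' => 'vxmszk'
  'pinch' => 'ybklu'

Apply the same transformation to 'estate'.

Each letter's alphabet position (a=0..z=25) is mapped through 7·x+23 mod 26 — an affine cipher.
Applying it to estate: e(4)→7·4+23≡25=z; s(18)→7·18+23≡19=t; t(19)→7·19+23≡0=a; a(0)→7·0+23≡23=x; t(19)→7·19+23≡0=a; e(4)→7·4+23≡25=z (all mod 26).

ztaxaz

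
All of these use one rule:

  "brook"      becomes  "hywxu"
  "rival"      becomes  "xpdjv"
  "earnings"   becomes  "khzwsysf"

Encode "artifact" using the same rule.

Letter i (0-indexed) is shifted by i+6, so successive shifts are 6, 7, 8, ….
Applying it to artifact: a+6=g, r+7=y, t+8=b, i+9=r, f+10=p, a+11=l, c+12=o, t+13=g.

gybrplog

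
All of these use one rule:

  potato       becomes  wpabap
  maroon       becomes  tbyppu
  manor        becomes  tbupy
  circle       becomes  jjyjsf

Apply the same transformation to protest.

wypafza

The shift depends on letter class: consonant p→w is +7, but vowel o→p is +1. Vowels shift forward by 1 and consonants shift forward by 7.
On protest: p(cons)+7=w, r(cons)+7=y, o(vowel)+1=p, t(cons)+7=a, e(vowel)+1=f, s(cons)+7=z, t(cons)+7=a.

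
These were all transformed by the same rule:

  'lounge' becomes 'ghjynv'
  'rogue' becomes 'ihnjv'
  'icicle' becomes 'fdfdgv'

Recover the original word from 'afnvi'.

Each letter's alphabet position (a=0..z=25) is mapped through 9·x+11 mod 26 — an affine cipher.
Decoding afnvi: a(0)→3·(0−11)≡19=t; f(5)→3·(5−11)≡8=i; n(13)→3·(13−11)≡6=g; v(21)→3·(21−11)≡4=e; i(8)→3·(8−11)≡17=r (all mod 26).

tiger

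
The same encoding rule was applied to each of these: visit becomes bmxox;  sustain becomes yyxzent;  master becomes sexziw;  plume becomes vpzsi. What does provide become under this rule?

Shifts by position in visit: pos 0: v→b (+6), pos 1: i→m (+4), pos 2: s→x (+5), pos 3: i→o (+6), pos 4: t→x (+4) — repeating every 3. A repeating key of period 3 is used — shifts +6, +4, +5 over and over.
For provide: p+6=v, r+4=v, o+5=t, v+6=b, i+4=m, d+5=i, e+6=k.

vvtbmik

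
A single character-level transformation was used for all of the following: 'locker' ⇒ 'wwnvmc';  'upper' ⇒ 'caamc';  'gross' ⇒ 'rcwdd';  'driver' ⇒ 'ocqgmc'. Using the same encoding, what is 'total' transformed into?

eweiw

The shift depends on letter class: consonant l→w is +11, but vowel o→w is +8. Two shifts are in play — +8 for a/e/i/o/u, +11 for every other letter.
Applying it to total: t(cons)+11=e, o(vowel)+8=w, t(cons)+11=e, a(vowel)+8=i, l(cons)+11=w.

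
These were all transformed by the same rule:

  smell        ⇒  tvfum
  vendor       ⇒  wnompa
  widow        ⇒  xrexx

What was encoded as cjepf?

A repeating key of period 2 is used — shifts +1, +9 over and over.
Decoding cjepf: c−1=b, j−9=a, e−1=d, p−9=g, f−1=e.

badge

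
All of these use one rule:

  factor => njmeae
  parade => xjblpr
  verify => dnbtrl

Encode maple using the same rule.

ujzwq

In factor: f→n is +8, a→j is +9, c→m is +10, t→e is +11 — the shift increases by 1 each position. Letter i (0-indexed) is shifted by i+8, so successive shifts are 8, 9, 10, ….
Applying it to maple: m+8=u, a+9=j, p+10=z, l+11=w, e+12=q.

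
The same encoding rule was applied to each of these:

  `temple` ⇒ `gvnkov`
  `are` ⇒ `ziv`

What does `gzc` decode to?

tax

This is the alphabet-reversal cipher (Atbash): a becomes z, b becomes y, etc.
Decoding gzc: g↔t, z↔a, c↔x.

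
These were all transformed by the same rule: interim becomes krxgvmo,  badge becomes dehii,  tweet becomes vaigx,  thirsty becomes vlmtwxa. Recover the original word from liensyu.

Shifts by position in interim: pos 0: i→k (+2), pos 1: n→r (+4), pos 2: t→x (+4), pos 3: e→g (+2), pos 4: r→v (+4), pos 5: i→m (+4) — repeating every 3. It's a Vigenère-style cipher with numeric key [2,4,4]: position i shifts by key[i mod 3].
Decoding liensyu: l−2=j, i−4=e, e−4=a, n−2=l, s−4=o, y−4=u, u−2=s.

jealous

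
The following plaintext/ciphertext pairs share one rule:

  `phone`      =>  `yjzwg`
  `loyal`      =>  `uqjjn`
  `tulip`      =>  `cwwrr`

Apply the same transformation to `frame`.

A repeating key of period 3 is used — shifts +9, +2, +11 over and over.
For frame: f+9=o, r+2=t, a+11=l, m+9=v, e+2=g.

otlvg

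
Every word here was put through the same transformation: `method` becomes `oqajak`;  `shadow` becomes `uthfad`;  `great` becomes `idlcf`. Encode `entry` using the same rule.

Shifts by position in method: pos 0: m→o (+2), pos 1: e→q (+12), pos 2: t→a (+7), pos 3: h→j (+2), pos 4: o→a (+12), pos 5: d→k (+7) — repeating every 3. It's a Vigenère-style cipher with numeric key [2,12,7]: position i shifts by key[i mod 3].
For entry: e+2=g, n+12=z, t+7=a, r+2=t, y+12=k.

gzatk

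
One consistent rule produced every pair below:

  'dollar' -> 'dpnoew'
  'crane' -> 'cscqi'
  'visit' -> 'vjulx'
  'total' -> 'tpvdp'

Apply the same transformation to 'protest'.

psqwixz

In dollar: d→d is +0, o→p is +1, l→n is +2, l→o is +3 — the shift increases by 1 each position. Letter i (0-indexed) is shifted by i+0, so successive shifts are 0, 1, 2, ….
On protest: p+0=p, r+1=s, o+2=q, t+3=w, e+4=i, s+5=x, t+6=z.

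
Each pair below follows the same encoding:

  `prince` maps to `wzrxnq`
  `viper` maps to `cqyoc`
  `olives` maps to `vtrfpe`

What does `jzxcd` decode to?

Letter i (0-indexed) is shifted by i+7, so successive shifts are 7, 8, 9, ….
Reversing it on jzxcd: j−7=c, z−8=r, x−9=o, c−10=s, d−11=s.

cross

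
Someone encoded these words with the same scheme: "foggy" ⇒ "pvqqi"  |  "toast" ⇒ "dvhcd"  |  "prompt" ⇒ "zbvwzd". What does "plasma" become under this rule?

zvhcwh

The shift depends on letter class: consonant f→p is +10, but vowel o→v is +7. Two shifts are in play — +7 for a/e/i/o/u, +10 for every other letter.
Applying it to plasma: p(cons)+10=z, l(cons)+10=v, a(vowel)+7=h, s(cons)+10=c, m(cons)+10=w, a(vowel)+7=h.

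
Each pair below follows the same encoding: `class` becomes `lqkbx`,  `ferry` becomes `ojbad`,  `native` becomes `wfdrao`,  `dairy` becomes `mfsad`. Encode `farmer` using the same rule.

Shifts by position in class: pos 0: c→l (+9), pos 1: l→q (+5), pos 2: a→k (+10), pos 3: s→b (+9), pos 4: s→x (+5) — repeating every 3. The shifts repeat in a cycle of length 3: positions 0,1,… shift by +9, +5, +10, then the pattern repeats.
Applying it to farmer: f+9=o, a+5=f, r+10=b, m+9=v, e+5=j, r+10=b.

ofbvjb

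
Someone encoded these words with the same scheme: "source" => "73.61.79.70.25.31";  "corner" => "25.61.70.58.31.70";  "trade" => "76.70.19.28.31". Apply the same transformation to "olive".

61.52.43.82.31

s(#19)→73 and o(#15)→61: differences scale by 3, so n = 3·pos + 16. With a=1..z=26, the number is 3·pos + 16.
For olive: o=15→61, l=12→52, i=9→43, v=22→82, e=5→31.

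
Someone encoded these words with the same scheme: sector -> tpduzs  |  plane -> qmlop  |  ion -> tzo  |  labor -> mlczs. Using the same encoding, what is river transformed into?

Vowels shift forward by 11 and consonants shift forward by 1.
Applying it to river: r(cons)+1=s, i(vowel)+11=t, v(cons)+1=w, e(vowel)+11=p, r(cons)+1=s.

stwps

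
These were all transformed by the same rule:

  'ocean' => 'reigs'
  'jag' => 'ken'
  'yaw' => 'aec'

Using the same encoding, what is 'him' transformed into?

Two steps: reverse the string, then apply a Caesar shift of +4.
On him: reverse → mih; then shift: m+4=q, i+4=m, h+4=l.

qml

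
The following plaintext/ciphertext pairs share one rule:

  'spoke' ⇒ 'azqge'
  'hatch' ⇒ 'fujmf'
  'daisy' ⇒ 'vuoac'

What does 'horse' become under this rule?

fqrae

s(18)→a(0) and p(15)→z(25) fit y≡9x+20 (mod 26); the inverse of 9 mod 26 is 3. Treating letters as 0–25, the rule is x ↦ 9x + 20 (mod 26).
Applying it to horse: h(7)→9·7+20≡5=f; o(14)→9·14+20≡16=q; r(17)→9·17+20≡17=r; s(18)→9·18+20≡0=a; e(4)→9·4+20≡4=e (all mod 26).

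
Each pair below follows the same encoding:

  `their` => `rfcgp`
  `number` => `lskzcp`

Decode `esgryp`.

Compare letters: t→r is +24, h→f is +24, e→c is +24 — a constant shift. This is a Caesar cipher with shift 24.
Undoing it on esgryp: e−24=g, s−24=u, g−24=i, r−24=t, y−24=a, p−24=r.

guitar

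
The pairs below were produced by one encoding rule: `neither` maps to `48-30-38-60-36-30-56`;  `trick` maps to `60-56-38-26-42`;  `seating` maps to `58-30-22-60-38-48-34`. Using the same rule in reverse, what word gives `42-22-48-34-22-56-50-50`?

kangaroo

n(#14)→48 and e(#5)→30: differences scale by 2, so n = 2·pos + 20. Each letter becomes 2×(its alphabet position, a=1..z=26) + 20.
Undoing it on 42-22-48-34-22-56-50-50: 42→(42−20)÷2=11=k, 22→(22−20)÷2=1=a, 48→(48−20)÷2=14=n, 34→(34−20)÷2=7=g, 22→(22−20)÷2=1=a, 56→(56−20)÷2=18=r, 50→(50−20)÷2=15=o, 50→(50−20)÷2=15=o.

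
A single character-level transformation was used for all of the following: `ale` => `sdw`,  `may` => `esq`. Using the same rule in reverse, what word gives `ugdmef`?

column

Compare letters: a→s is +18, l→d is +18, e→w is +18 — a constant shift. Every letter moves 18 places later in the alphabet, wrapping around z→a.
Reversing it on ugdmef: u−18=c, g−18=o, d−18=l, m−18=u, e−18=m, f−18=n.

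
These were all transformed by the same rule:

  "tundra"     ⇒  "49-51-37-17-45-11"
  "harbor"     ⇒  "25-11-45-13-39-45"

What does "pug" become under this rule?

With a=1..z=26, the number is 2·pos + 9.
For pug: p=16→41, u=21→51, g=7→23.

41-51-23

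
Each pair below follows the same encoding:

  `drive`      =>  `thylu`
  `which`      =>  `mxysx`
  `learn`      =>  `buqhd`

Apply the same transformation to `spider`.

Compare letters: d→t is +16, r→h is +16, i→y is +16 — a constant shift. It's a constant shift of +16 (ROT16).
For spider: s+16=i, p+16=f, i+16=y, d+16=t, e+16=u, r+16=h.

ifytuh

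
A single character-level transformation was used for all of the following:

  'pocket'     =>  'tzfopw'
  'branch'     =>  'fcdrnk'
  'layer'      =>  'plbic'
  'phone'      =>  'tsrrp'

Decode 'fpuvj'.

Shifts by position in pocket: pos 0: p→t (+4), pos 1: o→z (+11), pos 2: c→f (+3), pos 3: k→o (+4), pos 4: e→p (+11), pos 5: t→w (+3) — repeating every 3. It's a Vigenère-style cipher with numeric key [4,11,3]: position i shifts by key[i mod 3].
Reversing it on fpuvj: f−4=b, p−11=e, u−3=r, v−4=r, j−11=y.

berry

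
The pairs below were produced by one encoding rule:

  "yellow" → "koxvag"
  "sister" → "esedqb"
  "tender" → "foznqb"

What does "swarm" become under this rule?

egmby

Shifts by position in yellow: pos 0: y→k (+12), pos 1: e→o (+10), pos 2: l→x (+12), pos 3: l→v (+10) — repeating every 2. It's a Vigenère-style cipher with numeric key [12,10]: position i shifts by key[i mod 2].
For swarm: s+12=e, w+10=g, a+12=m, r+10=b, m+12=y.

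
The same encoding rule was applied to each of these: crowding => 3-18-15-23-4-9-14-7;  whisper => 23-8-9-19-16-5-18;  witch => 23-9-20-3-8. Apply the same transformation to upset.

Each letter is replaced by its alphabet position (a=1, b=2, …, z=26).
Applying it to upset: u=21→21, p=16→16, s=19→19, e=5→5, t=20→20.

21-16-19-5-20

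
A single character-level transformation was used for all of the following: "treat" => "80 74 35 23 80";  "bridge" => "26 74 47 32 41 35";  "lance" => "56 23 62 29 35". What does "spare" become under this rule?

The formula is n = 3×(alphabet index, a=1) + 20.
On spare: s=19→77, p=16→68, a=1→23, r=18→74, e=5→35.

77 68 23 74 35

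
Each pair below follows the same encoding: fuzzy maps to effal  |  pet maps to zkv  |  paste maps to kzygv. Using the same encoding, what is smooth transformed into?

The output letters match the input read backwards, each shifted +6: fuzzy reversed is yzzuf. The word is reversed, then every letter is shifted forward by 6.
On smooth: reverse → htooms; then shift: h+6=n, t+6=z, o+6=u, o+6=u, m+6=s, s+6=y.

nzuusy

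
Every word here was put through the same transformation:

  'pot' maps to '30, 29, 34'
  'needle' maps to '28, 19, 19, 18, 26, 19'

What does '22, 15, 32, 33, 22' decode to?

harsh

p is letter #16 and maps to 30: an offset of 14. Each letter is replaced by its alphabet position (a=1..z=26) + 14.
Reversing it on 22, 15, 32, 33, 22: 22→(22−14)÷1=8=h, 15→(15−14)÷1=1=a, 32→(32−14)÷1=18=r, 33→(33−14)÷1=19=s, 22→(22−14)÷1=8=h.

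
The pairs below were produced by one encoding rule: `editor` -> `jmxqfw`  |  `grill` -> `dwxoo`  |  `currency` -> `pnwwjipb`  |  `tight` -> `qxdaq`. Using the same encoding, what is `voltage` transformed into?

e(4)→j(9) and d(3)→m(12) fit y≡23x+21 (mod 26); the inverse of 23 mod 26 is 17. Treating letters as 0–25, the rule is x ↦ 23x + 21 (mod 26).
On voltage: v(21)→23·21+21≡10=k; o(14)→23·14+21≡5=f; l(11)→23·11+21≡14=o; t(19)→23·19+21≡16=q; a(0)→23·0+21≡21=v; g(6)→23·6+21≡3=d; e(4)→23·4+21≡9=j (all mod 26).

kfoqvdj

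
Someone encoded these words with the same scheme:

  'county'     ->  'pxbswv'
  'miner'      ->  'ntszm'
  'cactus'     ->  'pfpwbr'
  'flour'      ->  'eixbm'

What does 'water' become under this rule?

lfwzm

Treating letters as 0–25, the rule is x ↦ 5x + 5 (mod 26).
Applying it to water: w(22)→5·22+5≡11=l; a(0)→5·0+5≡5=f; t(19)→5·19+5≡22=w; e(4)→5·4+5≡25=z; r(17)→5·17+5≡12=m (all mod 26).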